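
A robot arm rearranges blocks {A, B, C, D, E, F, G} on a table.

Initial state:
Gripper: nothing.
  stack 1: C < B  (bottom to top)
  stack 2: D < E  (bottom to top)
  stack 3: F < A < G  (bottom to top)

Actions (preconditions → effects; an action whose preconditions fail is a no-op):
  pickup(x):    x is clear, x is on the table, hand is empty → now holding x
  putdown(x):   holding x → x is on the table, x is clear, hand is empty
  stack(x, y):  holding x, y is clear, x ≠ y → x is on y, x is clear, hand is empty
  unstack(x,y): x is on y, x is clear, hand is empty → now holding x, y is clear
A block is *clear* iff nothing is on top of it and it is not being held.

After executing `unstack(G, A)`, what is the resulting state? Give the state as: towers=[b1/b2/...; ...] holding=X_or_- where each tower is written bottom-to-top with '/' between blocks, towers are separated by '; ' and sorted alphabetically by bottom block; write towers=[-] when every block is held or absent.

towers=[C/B; D/E; F/A] holding=G

before: towers=[C/B; D/E; F/A/G] holding=-
pre[unstack(G, A)]: on(G,A) ok, clear(G) ok, handempty ok
all met → apply unstack(G, A)
after:  towers=[C/B; D/E; F/A] holding=G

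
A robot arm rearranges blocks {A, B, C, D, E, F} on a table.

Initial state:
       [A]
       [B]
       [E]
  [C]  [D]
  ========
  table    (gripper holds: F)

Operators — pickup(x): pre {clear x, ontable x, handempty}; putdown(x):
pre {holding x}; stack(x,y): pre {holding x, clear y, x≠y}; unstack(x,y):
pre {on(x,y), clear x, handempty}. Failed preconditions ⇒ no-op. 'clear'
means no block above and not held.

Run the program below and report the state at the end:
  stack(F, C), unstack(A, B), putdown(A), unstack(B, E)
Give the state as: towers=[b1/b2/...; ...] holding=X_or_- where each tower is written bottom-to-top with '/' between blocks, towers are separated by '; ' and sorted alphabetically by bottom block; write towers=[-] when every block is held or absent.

step 1 (stack(F, C)): towers=[C/F; D/E/B/A] holding=-
step 2 (unstack(A, B)): towers=[C/F; D/E/B] holding=A
step 3 (putdown(A)): towers=[A; C/F; D/E/B] holding=-
step 4 (unstack(B, E)): towers=[A; C/F; D/E] holding=B

towers=[A; C/F; D/E] holding=B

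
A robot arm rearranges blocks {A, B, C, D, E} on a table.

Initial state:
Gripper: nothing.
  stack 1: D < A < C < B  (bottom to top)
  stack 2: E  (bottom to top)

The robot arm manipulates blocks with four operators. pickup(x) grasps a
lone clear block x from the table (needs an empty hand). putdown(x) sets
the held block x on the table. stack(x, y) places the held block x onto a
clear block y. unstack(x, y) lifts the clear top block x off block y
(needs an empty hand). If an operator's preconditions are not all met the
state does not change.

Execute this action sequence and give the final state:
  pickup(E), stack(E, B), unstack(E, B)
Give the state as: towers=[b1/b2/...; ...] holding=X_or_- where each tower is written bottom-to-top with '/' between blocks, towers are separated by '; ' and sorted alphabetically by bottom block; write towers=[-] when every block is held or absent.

towers=[D/A/C/B] holding=E

step 1 (pickup(E)): towers=[D/A/C/B] holding=E
step 2 (stack(E, B)): towers=[D/A/C/B/E] holding=-
step 3 (unstack(E, B)): towers=[D/A/C/B] holding=E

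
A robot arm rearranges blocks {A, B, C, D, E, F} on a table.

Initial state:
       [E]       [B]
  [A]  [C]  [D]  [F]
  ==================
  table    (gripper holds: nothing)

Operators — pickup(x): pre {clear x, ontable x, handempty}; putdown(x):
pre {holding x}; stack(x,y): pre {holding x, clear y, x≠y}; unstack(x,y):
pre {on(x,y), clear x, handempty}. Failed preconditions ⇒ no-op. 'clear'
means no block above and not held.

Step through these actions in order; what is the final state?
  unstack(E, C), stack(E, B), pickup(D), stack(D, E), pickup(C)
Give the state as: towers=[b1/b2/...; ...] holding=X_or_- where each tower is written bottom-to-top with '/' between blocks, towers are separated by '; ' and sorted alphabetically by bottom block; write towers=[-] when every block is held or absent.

towers=[A; F/B/E/D] holding=C

step 1 (unstack(E, C)): towers=[A; C; D; F/B] holding=E
step 2 (stack(E, B)): towers=[A; C; D; F/B/E] holding=-
step 3 (pickup(D)): towers=[A; C; F/B/E] holding=D
step 4 (stack(D, E)): towers=[A; C; F/B/E/D] holding=-
step 5 (pickup(C)): towers=[A; F/B/E/D] holding=C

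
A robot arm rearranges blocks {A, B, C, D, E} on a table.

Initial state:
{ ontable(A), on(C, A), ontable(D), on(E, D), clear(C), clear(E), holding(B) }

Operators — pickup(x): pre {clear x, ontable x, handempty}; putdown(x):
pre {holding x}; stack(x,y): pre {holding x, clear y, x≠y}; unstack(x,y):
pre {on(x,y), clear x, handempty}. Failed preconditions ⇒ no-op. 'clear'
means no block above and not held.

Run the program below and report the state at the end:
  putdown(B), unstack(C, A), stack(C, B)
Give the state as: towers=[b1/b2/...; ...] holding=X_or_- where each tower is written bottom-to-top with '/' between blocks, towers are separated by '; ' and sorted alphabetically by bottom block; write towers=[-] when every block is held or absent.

step 1 (putdown(B)): towers=[A/C; B; D/E] holding=-
step 2 (unstack(C, A)): towers=[A; B; D/E] holding=C
step 3 (stack(C, B)): towers=[A; B/C; D/E] holding=-

towers=[A; B/C; D/E] holding=-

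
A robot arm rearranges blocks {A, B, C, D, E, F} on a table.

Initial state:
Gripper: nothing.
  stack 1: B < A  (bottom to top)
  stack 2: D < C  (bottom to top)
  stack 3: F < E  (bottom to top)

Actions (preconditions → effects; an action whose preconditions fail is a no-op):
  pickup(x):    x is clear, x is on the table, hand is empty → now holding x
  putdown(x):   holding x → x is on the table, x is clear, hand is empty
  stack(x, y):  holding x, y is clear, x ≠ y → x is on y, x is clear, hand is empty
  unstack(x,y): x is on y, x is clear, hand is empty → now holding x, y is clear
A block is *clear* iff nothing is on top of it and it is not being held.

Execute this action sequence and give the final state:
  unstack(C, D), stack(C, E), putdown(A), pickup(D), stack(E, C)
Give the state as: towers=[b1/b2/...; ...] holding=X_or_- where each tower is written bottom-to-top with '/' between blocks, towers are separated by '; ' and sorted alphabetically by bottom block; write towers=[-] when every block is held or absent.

towers=[B/A; F/E/C] holding=D

step 1 (unstack(C, D)): towers=[B/A; D; F/E] holding=C
step 2 (stack(C, E)): towers=[B/A; D; F/E/C] holding=-
step 3 (putdown(A)) [no-op]: towers=[B/A; D; F/E/C] holding=-
step 4 (pickup(D)): towers=[B/A; F/E/C] holding=D
step 5 (stack(E, C)) [no-op]: towers=[B/A; F/E/C] holding=D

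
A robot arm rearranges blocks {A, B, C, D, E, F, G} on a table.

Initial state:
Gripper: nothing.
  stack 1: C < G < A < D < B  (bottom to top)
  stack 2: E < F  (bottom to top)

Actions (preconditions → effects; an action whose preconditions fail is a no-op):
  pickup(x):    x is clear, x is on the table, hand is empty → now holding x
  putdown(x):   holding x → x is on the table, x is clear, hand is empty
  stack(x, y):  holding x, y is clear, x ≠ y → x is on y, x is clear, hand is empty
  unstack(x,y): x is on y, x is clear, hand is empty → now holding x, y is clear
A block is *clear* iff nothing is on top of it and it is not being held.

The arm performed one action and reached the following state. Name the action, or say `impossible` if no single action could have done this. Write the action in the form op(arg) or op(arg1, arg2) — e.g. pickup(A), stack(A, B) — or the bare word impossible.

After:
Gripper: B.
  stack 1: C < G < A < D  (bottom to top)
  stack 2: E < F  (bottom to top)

unstack(B, D)

target: towers=[C/G/A/D; E/F] holding=B
     unstack(B, D) → towers=[C/G/A/D; E/F] holding=B  ← match
     unstack(F, E) → towers=[C/G/A/D/B; E] holding=F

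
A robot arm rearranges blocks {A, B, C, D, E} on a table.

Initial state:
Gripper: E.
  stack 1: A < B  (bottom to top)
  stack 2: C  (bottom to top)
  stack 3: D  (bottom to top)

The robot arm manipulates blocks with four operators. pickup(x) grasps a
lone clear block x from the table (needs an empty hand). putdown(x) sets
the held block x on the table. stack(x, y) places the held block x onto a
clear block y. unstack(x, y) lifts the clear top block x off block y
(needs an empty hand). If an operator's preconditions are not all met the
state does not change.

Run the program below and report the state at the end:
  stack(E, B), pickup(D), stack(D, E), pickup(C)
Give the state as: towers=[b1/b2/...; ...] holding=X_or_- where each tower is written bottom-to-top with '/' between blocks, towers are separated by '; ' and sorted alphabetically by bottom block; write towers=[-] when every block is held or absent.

step 1 (stack(E, B)): towers=[A/B/E; C; D] holding=-
step 2 (pickup(D)): towers=[A/B/E; C] holding=D
step 3 (stack(D, E)): towers=[A/B/E/D; C] holding=-
step 4 (pickup(C)): towers=[A/B/E/D] holding=C

towers=[A/B/E/D] holding=C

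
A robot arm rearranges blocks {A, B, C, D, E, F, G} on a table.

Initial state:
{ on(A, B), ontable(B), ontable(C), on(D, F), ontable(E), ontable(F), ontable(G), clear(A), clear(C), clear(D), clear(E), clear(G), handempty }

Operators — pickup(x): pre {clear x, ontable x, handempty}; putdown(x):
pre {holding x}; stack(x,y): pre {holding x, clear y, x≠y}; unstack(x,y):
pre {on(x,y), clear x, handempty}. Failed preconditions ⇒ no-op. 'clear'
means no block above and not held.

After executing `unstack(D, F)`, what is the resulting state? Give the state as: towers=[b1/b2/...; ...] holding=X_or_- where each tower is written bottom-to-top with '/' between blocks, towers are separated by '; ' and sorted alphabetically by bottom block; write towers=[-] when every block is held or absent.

before: towers=[B/A; C; E; F/D; G] holding=-
pre[unstack(D, F)]: on(D,F) ok, clear(D) ok, handempty ok
all met → apply unstack(D, F)
after:  towers=[B/A; C; E; F; G] holding=D

towers=[B/A; C; E; F; G] holding=D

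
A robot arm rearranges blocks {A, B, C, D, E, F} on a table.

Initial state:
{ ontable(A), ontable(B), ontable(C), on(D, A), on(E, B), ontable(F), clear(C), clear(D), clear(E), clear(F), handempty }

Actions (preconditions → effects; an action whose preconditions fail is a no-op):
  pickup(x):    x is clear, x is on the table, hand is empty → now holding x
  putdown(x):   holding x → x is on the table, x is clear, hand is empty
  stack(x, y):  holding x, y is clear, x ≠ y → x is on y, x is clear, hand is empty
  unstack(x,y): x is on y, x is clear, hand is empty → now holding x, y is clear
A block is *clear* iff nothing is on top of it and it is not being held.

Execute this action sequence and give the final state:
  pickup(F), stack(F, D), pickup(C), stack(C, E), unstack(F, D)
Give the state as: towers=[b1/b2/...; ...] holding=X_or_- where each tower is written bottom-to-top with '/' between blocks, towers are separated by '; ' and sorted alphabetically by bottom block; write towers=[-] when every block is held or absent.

step 1 (pickup(F)): towers=[A/D; B/E; C] holding=F
step 2 (stack(F, D)): towers=[A/D/F; B/E; C] holding=-
step 3 (pickup(C)): towers=[A/D/F; B/E] holding=C
step 4 (stack(C, E)): towers=[A/D/F; B/E/C] holding=-
step 5 (unstack(F, D)): towers=[A/D; B/E/C] holding=F

towers=[A/D; B/E/C] holding=F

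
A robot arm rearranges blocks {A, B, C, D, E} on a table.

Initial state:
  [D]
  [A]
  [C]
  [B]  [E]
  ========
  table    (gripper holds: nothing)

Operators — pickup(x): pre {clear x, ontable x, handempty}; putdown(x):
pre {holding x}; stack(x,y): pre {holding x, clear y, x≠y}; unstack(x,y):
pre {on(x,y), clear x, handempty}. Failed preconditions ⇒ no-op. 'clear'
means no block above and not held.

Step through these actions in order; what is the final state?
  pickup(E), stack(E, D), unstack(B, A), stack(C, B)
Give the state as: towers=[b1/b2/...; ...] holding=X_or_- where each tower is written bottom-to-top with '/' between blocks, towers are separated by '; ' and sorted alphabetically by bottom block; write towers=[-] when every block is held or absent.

towers=[B/C/A/D/E] holding=-

step 1 (pickup(E)): towers=[B/C/A/D] holding=E
step 2 (stack(E, D)): towers=[B/C/A/D/E] holding=-
step 3 (unstack(B, A)) [no-op]: towers=[B/C/A/D/E] holding=-
step 4 (stack(C, B)) [no-op]: towers=[B/C/A/D/E] holding=-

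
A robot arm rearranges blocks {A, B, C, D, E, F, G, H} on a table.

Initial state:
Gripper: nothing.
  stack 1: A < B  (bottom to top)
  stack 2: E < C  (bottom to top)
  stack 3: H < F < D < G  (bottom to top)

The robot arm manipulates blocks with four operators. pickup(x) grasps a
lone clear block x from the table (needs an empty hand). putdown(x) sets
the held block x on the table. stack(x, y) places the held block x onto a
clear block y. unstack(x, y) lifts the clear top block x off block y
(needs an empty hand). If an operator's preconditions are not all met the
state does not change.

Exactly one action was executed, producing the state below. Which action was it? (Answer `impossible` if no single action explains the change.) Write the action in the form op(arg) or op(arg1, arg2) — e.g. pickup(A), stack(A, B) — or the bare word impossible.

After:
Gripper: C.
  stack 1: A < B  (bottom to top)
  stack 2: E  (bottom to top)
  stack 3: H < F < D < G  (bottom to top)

target: towers=[A/B; E; H/F/D/G] holding=C
     unstack(G, D) → towers=[A/B; E/C; H/F/D] holding=G
     unstack(B, A) → towers=[A; E/C; H/F/D/G] holding=B
     unstack(C, E) → towers=[A/B; E; H/F/D/G] holding=C  ← match

unstack(C, E)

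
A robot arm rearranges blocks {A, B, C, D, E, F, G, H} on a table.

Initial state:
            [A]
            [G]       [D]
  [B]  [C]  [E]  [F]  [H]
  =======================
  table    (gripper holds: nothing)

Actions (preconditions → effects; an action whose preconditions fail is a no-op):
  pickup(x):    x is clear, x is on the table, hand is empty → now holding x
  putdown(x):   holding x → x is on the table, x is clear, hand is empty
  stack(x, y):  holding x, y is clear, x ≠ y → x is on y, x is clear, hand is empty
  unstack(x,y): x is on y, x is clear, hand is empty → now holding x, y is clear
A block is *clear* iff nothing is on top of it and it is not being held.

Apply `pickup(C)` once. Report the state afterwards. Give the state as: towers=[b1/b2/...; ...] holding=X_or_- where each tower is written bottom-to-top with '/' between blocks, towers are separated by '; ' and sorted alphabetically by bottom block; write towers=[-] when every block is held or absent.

before: towers=[B; C; E/G/A; F; H/D] holding=-
pre[pickup(C)]: clear(C) ✓, ontable(C) ✓, handempty ✓
all met → apply pickup(C)
after:  towers=[B; E/G/A; F; H/D] holding=C

towers=[B; E/G/A; F; H/D] holding=C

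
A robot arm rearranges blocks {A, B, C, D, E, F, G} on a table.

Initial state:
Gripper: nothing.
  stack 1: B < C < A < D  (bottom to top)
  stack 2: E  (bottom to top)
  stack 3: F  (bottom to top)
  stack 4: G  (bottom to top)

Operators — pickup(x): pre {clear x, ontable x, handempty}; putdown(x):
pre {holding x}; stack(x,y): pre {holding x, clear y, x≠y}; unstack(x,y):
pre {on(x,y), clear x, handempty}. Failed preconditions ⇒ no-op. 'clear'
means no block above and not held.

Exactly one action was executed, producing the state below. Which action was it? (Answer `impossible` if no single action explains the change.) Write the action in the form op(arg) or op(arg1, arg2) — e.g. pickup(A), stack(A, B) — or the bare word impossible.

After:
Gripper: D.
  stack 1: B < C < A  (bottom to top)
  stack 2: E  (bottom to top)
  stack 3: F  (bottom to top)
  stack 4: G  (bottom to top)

unstack(D, A)

target: towers=[B/C/A; E; F; G] holding=D
         pickup(F) → towers=[B/C/A/D; E; G] holding=F
         pickup(G) → towers=[B/C/A/D; E; F] holding=G
     unstack(D, A) → towers=[B/C/A; E; F; G] holding=D  ← match
         pickup(E) → towers=[B/C/A/D; F; G] holding=E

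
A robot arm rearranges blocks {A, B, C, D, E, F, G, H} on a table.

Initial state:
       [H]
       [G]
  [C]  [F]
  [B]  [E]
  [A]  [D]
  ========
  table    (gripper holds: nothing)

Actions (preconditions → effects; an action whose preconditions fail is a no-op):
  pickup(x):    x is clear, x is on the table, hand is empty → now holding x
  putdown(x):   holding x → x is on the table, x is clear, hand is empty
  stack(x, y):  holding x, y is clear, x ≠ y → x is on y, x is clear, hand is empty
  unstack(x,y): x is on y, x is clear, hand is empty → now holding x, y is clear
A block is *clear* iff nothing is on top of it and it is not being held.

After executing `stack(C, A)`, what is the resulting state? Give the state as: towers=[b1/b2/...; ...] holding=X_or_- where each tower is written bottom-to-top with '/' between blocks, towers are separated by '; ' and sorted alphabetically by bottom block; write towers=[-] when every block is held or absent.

before: towers=[A/B/C; D/E/F/G/H] holding=-
pre[stack(C, A)]: holding(C) fail, clear(A) fail, C≠A ok
holding(C), clear(A) unmet → stack(C, A) is a no-op
after:  towers=[A/B/C; D/E/F/G/H] holding=-

towers=[A/B/C; D/E/F/G/H] holding=-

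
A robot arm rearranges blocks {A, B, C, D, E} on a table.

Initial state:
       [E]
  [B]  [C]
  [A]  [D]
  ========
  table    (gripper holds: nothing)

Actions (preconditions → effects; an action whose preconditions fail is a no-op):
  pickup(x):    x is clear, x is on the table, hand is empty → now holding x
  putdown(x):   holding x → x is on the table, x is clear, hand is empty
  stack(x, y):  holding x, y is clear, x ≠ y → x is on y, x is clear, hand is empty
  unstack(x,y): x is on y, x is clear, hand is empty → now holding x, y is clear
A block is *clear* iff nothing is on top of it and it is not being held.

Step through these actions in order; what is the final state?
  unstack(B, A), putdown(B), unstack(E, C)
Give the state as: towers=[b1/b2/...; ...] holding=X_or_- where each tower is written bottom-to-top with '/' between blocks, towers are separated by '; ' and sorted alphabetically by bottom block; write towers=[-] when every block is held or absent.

towers=[A; B; D/C] holding=E

step 1 (unstack(B, A)): towers=[A; D/C/E] holding=B
step 2 (putdown(B)): towers=[A; B; D/C/E] holding=-
step 3 (unstack(E, C)): towers=[A; B; D/C] holding=E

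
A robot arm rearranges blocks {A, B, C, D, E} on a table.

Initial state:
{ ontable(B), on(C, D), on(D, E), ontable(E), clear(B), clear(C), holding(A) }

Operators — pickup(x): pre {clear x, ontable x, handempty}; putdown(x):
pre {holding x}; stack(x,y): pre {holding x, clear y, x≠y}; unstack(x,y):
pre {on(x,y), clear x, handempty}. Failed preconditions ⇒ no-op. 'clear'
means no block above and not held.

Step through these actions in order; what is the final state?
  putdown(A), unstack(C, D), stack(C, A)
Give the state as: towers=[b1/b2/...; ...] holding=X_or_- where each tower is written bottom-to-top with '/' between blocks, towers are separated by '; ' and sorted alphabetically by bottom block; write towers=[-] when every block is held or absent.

step 1 (putdown(A)): towers=[A; B; E/D/C] holding=-
step 2 (unstack(C, D)): towers=[A; B; E/D] holding=C
step 3 (stack(C, A)): towers=[A/C; B; E/D] holding=-

towers=[A/C; B; E/D] holding=-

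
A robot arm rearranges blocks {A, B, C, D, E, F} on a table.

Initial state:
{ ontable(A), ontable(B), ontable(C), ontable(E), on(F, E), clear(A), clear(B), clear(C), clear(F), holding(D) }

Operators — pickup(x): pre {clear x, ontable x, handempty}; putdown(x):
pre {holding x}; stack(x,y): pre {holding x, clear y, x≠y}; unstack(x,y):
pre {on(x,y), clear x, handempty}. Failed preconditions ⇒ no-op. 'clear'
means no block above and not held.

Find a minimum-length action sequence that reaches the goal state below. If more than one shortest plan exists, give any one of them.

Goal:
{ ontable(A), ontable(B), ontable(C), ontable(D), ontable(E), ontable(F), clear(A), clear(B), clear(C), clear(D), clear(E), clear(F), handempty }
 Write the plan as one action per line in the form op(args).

putdown(D)
unstack(F, E)
putdown(F)

step 1 (putdown(D)): towers=[A; B; C; D; E/F] holding=-
step 2 (unstack(F, E)): towers=[A; B; C; D; E] holding=F
step 3 (putdown(F)): towers=[A; B; C; D; E; F] holding=-
goal check: towers=[A; B; C; D; E; F] holding=- — reached (length 3, optimal by BFS)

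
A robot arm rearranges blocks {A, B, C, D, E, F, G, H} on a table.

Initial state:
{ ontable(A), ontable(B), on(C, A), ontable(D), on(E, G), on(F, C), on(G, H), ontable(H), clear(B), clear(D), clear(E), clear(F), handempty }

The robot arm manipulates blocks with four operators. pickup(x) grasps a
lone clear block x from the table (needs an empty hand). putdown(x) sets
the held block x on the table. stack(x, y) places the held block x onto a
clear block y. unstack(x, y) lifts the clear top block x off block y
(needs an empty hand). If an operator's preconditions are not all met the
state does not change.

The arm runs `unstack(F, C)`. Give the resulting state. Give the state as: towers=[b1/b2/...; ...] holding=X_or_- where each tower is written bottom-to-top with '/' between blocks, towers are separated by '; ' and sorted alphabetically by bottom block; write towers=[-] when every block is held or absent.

towers=[A/C; B; D; H/G/E] holding=F

before: towers=[A/C/F; B; D; H/G/E] holding=-
pre[unstack(F, C)]: on(F,C) ok, clear(F) ok, handempty ok
all met → apply unstack(F, C)
after:  towers=[A/C; B; D; H/G/E] holding=F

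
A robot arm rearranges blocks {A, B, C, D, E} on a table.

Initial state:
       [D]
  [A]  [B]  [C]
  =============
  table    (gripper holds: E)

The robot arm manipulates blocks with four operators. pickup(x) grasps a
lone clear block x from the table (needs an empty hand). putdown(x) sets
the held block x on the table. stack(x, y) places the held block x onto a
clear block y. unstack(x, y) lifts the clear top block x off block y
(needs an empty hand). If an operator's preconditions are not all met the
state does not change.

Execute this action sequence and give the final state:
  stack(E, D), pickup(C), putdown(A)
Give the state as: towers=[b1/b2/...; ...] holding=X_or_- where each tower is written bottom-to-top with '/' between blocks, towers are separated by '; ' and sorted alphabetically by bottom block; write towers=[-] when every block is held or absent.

step 1 (stack(E, D)): towers=[A; B/D/E; C] holding=-
step 2 (pickup(C)): towers=[A; B/D/E] holding=C
step 3 (putdown(A)) [no-op]: towers=[A; B/D/E] holding=C

towers=[A; B/D/E] holding=C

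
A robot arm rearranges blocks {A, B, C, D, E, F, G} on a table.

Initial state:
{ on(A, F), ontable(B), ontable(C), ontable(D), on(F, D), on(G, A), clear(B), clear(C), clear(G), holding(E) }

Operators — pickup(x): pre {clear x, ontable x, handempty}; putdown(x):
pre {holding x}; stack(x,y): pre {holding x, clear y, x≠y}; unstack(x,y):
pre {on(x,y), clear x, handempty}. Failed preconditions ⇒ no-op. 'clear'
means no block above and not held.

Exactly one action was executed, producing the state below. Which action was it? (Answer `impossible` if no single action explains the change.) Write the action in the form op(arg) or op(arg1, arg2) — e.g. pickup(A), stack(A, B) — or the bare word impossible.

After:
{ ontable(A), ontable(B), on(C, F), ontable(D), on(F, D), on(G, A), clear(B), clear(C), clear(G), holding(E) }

target: towers=[A/G; B; D/F/C] holding=E
        putdown(E) → towers=[B; C; D/F/A/G; E] holding=-
       stack(E, B) → towers=[B/E; C; D/F/A/G] holding=-
       stack(E, G) → towers=[B; C; D/F/A/G/E] holding=-
       stack(E, C) → towers=[B; C/E; D/F/A/G] holding=-
none of the 4 applicable actions match → impossible

impossible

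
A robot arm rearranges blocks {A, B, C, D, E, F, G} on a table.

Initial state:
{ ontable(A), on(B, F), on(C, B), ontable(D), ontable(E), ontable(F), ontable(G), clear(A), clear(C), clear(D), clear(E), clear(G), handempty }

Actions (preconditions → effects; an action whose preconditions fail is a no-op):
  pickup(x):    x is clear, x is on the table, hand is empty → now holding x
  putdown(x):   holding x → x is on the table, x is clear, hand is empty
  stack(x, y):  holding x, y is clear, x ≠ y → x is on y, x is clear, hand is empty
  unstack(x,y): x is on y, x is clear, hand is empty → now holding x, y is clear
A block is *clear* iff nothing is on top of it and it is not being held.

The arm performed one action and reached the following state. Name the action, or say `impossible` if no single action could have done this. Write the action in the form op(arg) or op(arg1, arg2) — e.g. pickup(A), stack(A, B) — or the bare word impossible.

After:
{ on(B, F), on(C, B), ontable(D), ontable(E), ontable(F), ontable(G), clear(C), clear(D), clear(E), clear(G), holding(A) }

target: towers=[D; E; F/B/C; G] holding=A
         pickup(G) → towers=[A; D; E; F/B/C] holding=G
         pickup(D) → towers=[A; E; F/B/C; G] holding=D
         pickup(A) → towers=[D; E; F/B/C; G] holding=A  ← match
         pickup(E) → towers=[A; D; F/B/C; G] holding=E
     unstack(C, B) → towers=[A; D; E; F/B; G] holding=C

pickup(A)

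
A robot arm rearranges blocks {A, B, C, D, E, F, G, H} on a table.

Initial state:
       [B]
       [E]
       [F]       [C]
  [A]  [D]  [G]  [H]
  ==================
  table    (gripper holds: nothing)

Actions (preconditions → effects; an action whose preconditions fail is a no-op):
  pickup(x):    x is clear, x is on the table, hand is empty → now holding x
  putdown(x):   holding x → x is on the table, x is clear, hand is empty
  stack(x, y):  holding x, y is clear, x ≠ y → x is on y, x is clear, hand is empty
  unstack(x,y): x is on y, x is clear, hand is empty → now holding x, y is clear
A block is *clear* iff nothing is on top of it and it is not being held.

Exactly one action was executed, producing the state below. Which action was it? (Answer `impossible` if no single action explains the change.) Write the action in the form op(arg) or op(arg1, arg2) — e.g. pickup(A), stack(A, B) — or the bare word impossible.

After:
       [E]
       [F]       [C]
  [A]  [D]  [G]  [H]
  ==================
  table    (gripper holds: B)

target: towers=[A; D/F/E; G; H/C] holding=B
         pickup(G) → towers=[A; D/F/E/B; H/C] holding=G
         pickup(A) → towers=[D/F/E/B; G; H/C] holding=A
     unstack(B, E) → towers=[A; D/F/E; G; H/C] holding=B  ← match
     unstack(C, H) → towers=[A; D/F/E/B; G; H] holding=C

unstack(B, E)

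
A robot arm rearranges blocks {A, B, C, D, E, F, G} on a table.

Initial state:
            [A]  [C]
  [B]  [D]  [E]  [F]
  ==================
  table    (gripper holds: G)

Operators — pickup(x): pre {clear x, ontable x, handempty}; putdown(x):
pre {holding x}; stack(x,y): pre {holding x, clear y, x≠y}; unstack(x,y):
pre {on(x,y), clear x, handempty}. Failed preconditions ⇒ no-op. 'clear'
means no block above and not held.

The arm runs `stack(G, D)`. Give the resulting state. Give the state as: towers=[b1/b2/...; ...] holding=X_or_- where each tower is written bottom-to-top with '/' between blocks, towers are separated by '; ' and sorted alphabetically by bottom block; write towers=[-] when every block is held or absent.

towers=[B; D/G; E/A; F/C] holding=-

before: towers=[B; D; E/A; F/C] holding=G
pre[stack(G, D)]: holding(G) yes, clear(D) yes, G≠D yes
all met → apply stack(G, D)
after:  towers=[B; D/G; E/A; F/C] holding=-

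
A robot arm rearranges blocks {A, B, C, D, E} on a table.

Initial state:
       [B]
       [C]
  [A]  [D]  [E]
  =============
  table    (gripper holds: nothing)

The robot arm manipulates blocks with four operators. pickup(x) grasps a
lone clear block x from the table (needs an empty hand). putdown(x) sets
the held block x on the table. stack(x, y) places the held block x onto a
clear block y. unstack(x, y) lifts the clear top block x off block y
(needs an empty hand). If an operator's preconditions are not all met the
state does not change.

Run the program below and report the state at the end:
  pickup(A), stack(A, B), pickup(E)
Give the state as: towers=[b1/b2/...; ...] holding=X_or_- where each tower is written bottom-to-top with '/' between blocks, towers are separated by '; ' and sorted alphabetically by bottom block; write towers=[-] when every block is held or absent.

towers=[D/C/B/A] holding=E

step 1 (pickup(A)): towers=[D/C/B; E] holding=A
step 2 (stack(A, B)): towers=[D/C/B/A; E] holding=-
step 3 (pickup(E)): towers=[D/C/B/A] holding=E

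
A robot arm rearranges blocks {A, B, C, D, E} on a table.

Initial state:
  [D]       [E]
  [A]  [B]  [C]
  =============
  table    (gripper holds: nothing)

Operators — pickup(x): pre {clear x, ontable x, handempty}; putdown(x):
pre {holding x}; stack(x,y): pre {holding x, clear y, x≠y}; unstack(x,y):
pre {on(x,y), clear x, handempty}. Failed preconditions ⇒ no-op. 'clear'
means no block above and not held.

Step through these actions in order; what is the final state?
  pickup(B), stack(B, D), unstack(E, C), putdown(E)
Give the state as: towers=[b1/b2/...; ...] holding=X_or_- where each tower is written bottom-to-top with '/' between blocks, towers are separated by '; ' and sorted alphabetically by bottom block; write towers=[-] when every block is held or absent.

towers=[A/D/B; C; E] holding=-

step 1 (pickup(B)): towers=[A/D; C/E] holding=B
step 2 (stack(B, D)): towers=[A/D/B; C/E] holding=-
step 3 (unstack(E, C)): towers=[A/D/B; C] holding=E
step 4 (putdown(E)): towers=[A/D/B; C; E] holding=-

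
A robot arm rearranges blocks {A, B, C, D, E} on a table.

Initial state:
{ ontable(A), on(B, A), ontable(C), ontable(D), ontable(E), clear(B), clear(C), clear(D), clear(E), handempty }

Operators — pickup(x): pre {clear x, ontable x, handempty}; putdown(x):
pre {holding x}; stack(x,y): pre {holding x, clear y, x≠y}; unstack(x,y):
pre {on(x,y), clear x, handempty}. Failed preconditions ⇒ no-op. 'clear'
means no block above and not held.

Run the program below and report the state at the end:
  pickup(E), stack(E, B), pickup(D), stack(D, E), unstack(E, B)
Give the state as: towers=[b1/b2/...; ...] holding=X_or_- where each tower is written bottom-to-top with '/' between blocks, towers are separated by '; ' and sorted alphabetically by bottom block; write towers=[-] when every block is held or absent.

step 1 (pickup(E)): towers=[A/B; C; D] holding=E
step 2 (stack(E, B)): towers=[A/B/E; C; D] holding=-
step 3 (pickup(D)): towers=[A/B/E; C] holding=D
step 4 (stack(D, E)): towers=[A/B/E/D; C] holding=-
step 5 (unstack(E, B)) [no-op]: towers=[A/B/E/D; C] holding=-

towers=[A/B/E/D; C] holding=-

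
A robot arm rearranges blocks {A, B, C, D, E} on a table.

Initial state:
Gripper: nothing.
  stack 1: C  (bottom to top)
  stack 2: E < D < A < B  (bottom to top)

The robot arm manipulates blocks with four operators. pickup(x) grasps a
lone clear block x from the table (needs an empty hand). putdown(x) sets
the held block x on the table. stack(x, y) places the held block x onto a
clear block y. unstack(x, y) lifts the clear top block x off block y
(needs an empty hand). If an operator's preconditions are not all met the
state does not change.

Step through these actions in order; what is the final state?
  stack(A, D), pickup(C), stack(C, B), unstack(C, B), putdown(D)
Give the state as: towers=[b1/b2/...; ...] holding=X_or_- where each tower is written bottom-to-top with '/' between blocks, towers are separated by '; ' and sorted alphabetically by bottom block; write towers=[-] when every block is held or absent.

step 1 (stack(A, D)) [no-op]: towers=[C; E/D/A/B] holding=-
step 2 (pickup(C)): towers=[E/D/A/B] holding=C
step 3 (stack(C, B)): towers=[E/D/A/B/C] holding=-
step 4 (unstack(C, B)): towers=[E/D/A/B] holding=C
step 5 (putdown(D)) [no-op]: towers=[E/D/A/B] holding=C

towers=[E/D/A/B] holding=C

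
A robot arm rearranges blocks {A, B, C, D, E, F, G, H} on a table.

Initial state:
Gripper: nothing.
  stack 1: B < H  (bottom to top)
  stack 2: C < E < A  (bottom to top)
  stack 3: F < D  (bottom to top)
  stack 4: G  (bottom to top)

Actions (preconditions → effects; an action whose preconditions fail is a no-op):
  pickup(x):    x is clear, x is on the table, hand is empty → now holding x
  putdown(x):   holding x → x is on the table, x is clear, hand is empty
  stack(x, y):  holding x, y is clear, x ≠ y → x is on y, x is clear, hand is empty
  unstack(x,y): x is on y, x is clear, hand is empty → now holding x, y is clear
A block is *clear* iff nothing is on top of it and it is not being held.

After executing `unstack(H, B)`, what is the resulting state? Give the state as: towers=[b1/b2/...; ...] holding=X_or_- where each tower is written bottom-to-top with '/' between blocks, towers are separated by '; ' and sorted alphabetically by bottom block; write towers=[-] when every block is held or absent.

towers=[B; C/E/A; F/D; G] holding=H

before: towers=[B/H; C/E/A; F/D; G] holding=-
pre[unstack(H, B)]: on(H,B) yes, clear(H) yes, handempty yes
all met → apply unstack(H, B)
after:  towers=[B; C/E/A; F/D; G] holding=H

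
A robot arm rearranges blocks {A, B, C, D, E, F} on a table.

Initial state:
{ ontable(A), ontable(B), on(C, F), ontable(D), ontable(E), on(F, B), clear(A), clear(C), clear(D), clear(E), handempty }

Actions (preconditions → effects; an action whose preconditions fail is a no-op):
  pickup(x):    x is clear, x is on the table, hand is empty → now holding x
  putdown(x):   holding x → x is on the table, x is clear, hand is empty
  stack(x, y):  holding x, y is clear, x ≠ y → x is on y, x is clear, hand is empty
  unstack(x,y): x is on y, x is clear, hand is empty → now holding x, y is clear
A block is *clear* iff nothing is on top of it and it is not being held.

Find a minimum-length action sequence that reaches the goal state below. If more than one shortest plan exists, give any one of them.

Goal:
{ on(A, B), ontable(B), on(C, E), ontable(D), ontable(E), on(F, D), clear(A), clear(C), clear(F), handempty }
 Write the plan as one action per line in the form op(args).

step 1 (unstack(C, F)): towers=[A; B/F; D; E] holding=C
step 2 (stack(C, E)): towers=[A; B/F; D; E/C] holding=-
step 3 (unstack(F, B)): towers=[A; B; D; E/C] holding=F
step 4 (stack(F, D)): towers=[A; B; D/F; E/C] holding=-
step 5 (pickup(A)): towers=[B; D/F; E/C] holding=A
step 6 (stack(A, B)): towers=[B/A; D/F; E/C] holding=-
goal check: towers=[B/A; D/F; E/C] holding=- — reached (length 6, optimal by BFS)

unstack(C, F)
stack(C, E)
unstack(F, B)
stack(F, D)
pickup(A)
stack(A, B)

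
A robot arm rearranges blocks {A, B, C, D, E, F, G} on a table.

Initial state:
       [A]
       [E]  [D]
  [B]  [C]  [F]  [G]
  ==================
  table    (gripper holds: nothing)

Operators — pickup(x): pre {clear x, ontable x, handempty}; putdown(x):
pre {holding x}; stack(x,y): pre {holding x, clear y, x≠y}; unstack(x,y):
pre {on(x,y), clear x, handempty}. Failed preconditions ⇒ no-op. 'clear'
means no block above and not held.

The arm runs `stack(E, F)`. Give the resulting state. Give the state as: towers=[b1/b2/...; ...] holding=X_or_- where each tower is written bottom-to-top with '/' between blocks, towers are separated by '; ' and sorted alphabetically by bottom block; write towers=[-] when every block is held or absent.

towers=[B; C/E/A; F/D; G] holding=-

before: towers=[B; C/E/A; F/D; G] holding=-
pre[stack(E, F)]: holding(E) ✗, clear(F) ✗, E≠F ✓
holding(E), clear(F) unmet → stack(E, F) is a no-op
after:  towers=[B; C/E/A; F/D; G] holding=-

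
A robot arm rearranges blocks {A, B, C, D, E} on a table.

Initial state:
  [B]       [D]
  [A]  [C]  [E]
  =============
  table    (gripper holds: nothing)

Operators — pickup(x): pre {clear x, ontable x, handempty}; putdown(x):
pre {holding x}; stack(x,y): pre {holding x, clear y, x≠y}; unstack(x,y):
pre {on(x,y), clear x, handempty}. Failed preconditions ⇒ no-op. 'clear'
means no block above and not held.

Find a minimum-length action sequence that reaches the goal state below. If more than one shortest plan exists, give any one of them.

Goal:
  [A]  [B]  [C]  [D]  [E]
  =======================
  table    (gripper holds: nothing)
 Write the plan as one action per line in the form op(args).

step 1 (unstack(B, A)): towers=[A; C; E/D] holding=B
step 2 (putdown(B)): towers=[A; B; C; E/D] holding=-
step 3 (unstack(D, E)): towers=[A; B; C; E] holding=D
step 4 (putdown(D)): towers=[A; B; C; D; E] holding=-
goal check: towers=[A; B; C; D; E] holding=- — reached (length 4, optimal by BFS)

unstack(B, A)
putdown(B)
unstack(D, E)
putdown(D)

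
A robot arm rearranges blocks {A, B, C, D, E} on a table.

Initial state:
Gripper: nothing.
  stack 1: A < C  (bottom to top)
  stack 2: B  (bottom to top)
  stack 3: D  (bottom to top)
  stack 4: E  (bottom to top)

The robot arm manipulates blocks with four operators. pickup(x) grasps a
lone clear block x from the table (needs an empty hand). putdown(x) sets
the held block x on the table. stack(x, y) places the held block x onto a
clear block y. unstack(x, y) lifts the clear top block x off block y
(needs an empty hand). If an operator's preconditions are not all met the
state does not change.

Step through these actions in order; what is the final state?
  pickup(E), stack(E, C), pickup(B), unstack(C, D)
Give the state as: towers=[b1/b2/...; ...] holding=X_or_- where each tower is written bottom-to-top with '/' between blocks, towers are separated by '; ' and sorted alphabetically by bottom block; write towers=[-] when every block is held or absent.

towers=[A/C/E; D] holding=B

step 1 (pickup(E)): towers=[A/C; B; D] holding=E
step 2 (stack(E, C)): towers=[A/C/E; B; D] holding=-
step 3 (pickup(B)): towers=[A/C/E; D] holding=B
step 4 (unstack(C, D)) [no-op]: towers=[A/C/E; D] holding=B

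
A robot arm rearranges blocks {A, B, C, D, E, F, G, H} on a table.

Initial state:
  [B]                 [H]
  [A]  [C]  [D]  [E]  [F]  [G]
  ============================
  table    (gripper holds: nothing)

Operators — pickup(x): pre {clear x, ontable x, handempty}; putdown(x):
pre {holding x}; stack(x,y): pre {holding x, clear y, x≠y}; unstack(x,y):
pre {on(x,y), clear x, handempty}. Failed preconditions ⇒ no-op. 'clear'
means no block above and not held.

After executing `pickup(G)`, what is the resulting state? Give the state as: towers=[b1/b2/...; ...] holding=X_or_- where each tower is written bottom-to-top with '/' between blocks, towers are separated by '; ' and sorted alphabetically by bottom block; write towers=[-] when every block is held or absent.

towers=[A/B; C; D; E; F/H] holding=G

before: towers=[A/B; C; D; E; F/H; G] holding=-
pre[pickup(G)]: clear(G) ok, ontable(G) ok, handempty ok
all met → apply pickup(G)
after:  towers=[A/B; C; D; E; F/H] holding=G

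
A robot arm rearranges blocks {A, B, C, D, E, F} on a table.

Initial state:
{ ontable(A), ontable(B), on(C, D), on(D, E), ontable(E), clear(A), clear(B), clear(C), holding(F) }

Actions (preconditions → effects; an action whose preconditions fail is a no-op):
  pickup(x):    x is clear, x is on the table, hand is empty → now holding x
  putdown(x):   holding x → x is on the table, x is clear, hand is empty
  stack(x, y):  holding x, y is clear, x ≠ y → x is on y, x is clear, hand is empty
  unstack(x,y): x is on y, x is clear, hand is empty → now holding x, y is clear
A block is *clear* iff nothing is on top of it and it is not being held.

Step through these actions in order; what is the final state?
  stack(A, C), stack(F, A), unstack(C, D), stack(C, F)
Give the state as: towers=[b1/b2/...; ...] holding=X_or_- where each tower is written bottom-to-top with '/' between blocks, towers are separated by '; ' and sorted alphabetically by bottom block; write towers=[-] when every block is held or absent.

towers=[A/F/C; B; E/D] holding=-

step 1 (stack(A, C)) [no-op]: towers=[A; B; E/D/C] holding=F
step 2 (stack(F, A)): towers=[A/F; B; E/D/C] holding=-
step 3 (unstack(C, D)): towers=[A/F; B; E/D] holding=C
step 4 (stack(C, F)): towers=[A/F/C; B; E/D] holding=-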